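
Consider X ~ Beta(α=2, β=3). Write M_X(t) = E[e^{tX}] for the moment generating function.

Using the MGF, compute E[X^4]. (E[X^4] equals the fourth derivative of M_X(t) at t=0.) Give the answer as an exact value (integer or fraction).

M_X(t) = ₁F₁(2; 5; t)
dM/dt = 2*₁F₁(3; 6; t)/5
d^2M/dt^2 = ₁F₁(4; 7; t)/5
d^3M/dt^3 = 4*₁F₁(5; 8; t)/35
d^4M/dt^4 = ₁F₁(6; 9; t)/14

E[X^4] = d^4M/dt^4 |_{t=0} = 1/14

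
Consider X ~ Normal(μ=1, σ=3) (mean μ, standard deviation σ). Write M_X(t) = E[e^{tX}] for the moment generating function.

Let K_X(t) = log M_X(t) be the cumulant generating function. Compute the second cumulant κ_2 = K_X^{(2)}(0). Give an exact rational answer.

M_X(t) = e^(9*t^2/2 + t)
K_X(t) = log M_X(t) = 9*t^2/2 + t
K′(t) = 9*t + 1
K′′(t) = 9

κ_2 = K′′(0) = 9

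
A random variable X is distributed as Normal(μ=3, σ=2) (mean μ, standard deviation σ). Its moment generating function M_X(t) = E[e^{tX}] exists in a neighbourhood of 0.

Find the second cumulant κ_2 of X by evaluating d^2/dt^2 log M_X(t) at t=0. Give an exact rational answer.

κ_2 = K′′(0) = 4

M_X(t) = e^(2*t^2 + 3*t)
K_X(t) = log M_X(t) = 2*t^2 + 3*t
K′(t) = 4*t + 3
K′′(t) = 4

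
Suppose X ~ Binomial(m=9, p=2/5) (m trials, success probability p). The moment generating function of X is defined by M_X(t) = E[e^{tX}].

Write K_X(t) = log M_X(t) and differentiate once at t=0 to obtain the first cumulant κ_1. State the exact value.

κ_1 = K^(1)(0) = 18/5

M_X(t) = (2*e^(t)/5 + 3/5)^9
K_X(t) = log M_X(t) = 9*log(2*e^(t)/5 + 3/5)
K^(1)(t) = 18*e^(t)/(2*e^(t) + 3)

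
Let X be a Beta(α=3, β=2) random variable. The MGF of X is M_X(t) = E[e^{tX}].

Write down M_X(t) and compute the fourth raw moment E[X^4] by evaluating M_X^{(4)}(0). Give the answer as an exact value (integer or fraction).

M_X(t) = ₁F₁(3; 5; t)
M^(4)(t) = 3*₁F₁(7; 9; t)/14

E[X^4] = M^(4)(0) = 3/14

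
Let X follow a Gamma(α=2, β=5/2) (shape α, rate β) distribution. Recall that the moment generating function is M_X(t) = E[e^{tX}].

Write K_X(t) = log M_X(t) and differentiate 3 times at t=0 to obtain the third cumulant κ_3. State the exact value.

M_X(t) = 25/(4*(5/2 - t)^2)
K_X(t) = log M_X(t) = -2*log(5/2 - t) - 2*log(2) + 2*log(5)
dK/dt = -4/(2*t - 5)
d^2K/dt^2 = 8/(4*t^2 - 20*t + 25)
d^3K/dt^3 = -32/(8*t^3 - 60*t^2 + 150*t - 125)

κ_3 = d^3K/dt^3 |_{t=0} = 32/125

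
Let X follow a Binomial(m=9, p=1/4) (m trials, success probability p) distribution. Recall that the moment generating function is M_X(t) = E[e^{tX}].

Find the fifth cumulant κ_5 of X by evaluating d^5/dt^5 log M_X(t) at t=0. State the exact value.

M_X(t) = (e^(t)/4 + 3/4)^9
K_X(t) = log M_X(t) = 9*log(e^(t)/4 + 3/4)
K′(t) = 9*e^(t)/(e^(t) + 3)
K′′(t) = 27*e^(t)/(e^(2*t) + 6*e^(t) + 9)
K′′′(t) = (-27*e^(2*t) + 81*e^(t))/(e^(3*t) + 9*e^(2*t) + 27*e^(t) + 27)
K′′′′(t) = (27*e^(3*t) - 324*e^(2*t) + 243*e^(t))/(e^(4*t) + 12*e^(3*t) + 54*e^(2*t) + 108*e^(t) + 81)
K′′′′′(t) = (-27*e^(4*t) + 891*e^(3*t) - 2673*e^(2*t) + 729*e^(t))/(e^(5*t) + 15*e^(4*t) + 90*e^(3*t) + 270*e^(2*t) + 405*e^(t) + 243)

κ_5 = K′′′′′(0) = -135/128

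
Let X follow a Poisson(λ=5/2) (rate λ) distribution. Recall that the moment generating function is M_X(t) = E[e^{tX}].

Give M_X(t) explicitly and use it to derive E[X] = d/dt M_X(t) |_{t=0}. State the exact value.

M_X(t) = e^(5*e^(t)/2 - 5/2)
D[M](t) = 5*e^(-5/2)*e^(t)*e^(5*e^(t)/2)/2

E[X] = D[M](0) = 5/2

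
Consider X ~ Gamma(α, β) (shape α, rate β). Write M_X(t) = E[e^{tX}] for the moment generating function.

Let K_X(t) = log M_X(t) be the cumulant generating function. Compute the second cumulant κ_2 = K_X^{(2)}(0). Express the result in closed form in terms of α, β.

κ_2 = K^(2)(0) = α/β^2

M_X(t) = (β/(β - t))^α
K_X(t) = log M_X(t) = α*(log(β) - log(β - t))
K^(2)(t) = α/(β^2 - 2*β*t + t^2)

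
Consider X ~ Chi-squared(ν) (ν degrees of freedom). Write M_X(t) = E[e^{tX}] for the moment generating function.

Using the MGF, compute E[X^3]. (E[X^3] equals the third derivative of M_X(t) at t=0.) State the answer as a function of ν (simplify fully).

M_X(t) = (1 - 2*t)^(-ν/2)
M^(3)(t) = (-ν^3 - 6*ν^2 - 8*ν)/(8*t^3*(1 - 2*t)^(ν/2) - 12*t^2*(1 - 2*t)^(ν/2) + 6*t*(1 - 2*t)^(ν/2) - (1 - 2*t)^(ν/2))

E[X^3] = M^(3)(0) = ν*(ν^2 + 6*ν + 8)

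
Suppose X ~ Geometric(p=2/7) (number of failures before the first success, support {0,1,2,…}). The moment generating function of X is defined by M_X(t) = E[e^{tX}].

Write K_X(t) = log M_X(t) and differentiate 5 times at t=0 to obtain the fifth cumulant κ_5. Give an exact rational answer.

M_X(t) = 2/(7*(1 - 5*e^(t)/7))
K_X(t) = log M_X(t) = -log(1 - 5*e^(t)/7) - log(7) + log(2)
D^5[K](t) = (-4375*e^(4*t) - 67375*e^(3*t) - 94325*e^(2*t) - 12005*e^(t))/(3125*e^(5*t) - 21875*e^(4*t) + 61250*e^(3*t) - 85750*e^(2*t) + 60025*e^(t) - 16807)

κ_5 = D^5[K](0) = 5565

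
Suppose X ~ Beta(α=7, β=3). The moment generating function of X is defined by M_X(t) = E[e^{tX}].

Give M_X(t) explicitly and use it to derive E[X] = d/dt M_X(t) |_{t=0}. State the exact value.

M_X(t) = ₁F₁(7; 10; t)
M^(1)(t) = 7*₁F₁(8; 11; t)/10

E[X] = M^(1)(0) = 7/10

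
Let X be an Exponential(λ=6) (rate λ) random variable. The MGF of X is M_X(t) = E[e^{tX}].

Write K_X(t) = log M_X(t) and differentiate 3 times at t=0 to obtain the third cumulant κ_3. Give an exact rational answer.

κ_3 = d^3K/dt^3 |_{t=0} = 1/108

M_X(t) = 6/(6 - t)
K_X(t) = log M_X(t) = -log(6 - t) + log(6)
dK/dt = -1/(t - 6)
d^2K/dt^2 = 1/(t^2 - 12*t + 36)
d^3K/dt^3 = -2/(t^3 - 18*t^2 + 108*t - 216)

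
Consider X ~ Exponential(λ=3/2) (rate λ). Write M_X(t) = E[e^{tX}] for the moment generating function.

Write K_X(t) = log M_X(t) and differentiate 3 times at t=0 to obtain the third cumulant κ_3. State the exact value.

M_X(t) = 3/(2*(3/2 - t))
K_X(t) = log M_X(t) = -log(3/2 - t) - log(2) + log(3)
dK/dt = -2/(2*t - 3)
d^2K/dt^2 = 4/(4*t^2 - 12*t + 9)
d^3K/dt^3 = -16/(8*t^3 - 36*t^2 + 54*t - 27)

κ_3 = d^3K/dt^3 |_{t=0} = 16/27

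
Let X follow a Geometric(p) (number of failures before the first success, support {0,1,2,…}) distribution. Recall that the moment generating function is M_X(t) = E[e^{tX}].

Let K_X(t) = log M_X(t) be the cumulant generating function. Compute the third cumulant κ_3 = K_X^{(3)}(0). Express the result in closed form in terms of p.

κ_3 = d^3K/dt^3 |_{t=0} = (p^2 - 3*p + 2)/p^3

M_X(t) = p/(-(1 - p)*e^(t) + 1)
K_X(t) = log M_X(t) = log(p) - log(-(1 - p)*e^(t) + 1)
dK/dt = (-p*e^(t) + e^(t))/(p*e^(t) - e^(t) + 1)
d^2K/dt^2 = (-p*e^(t) + e^(t))/(p^2*e^(2*t) - 2*p*e^(2*t) + 2*p*e^(t) + e^(2*t) - 2*e^(t) + 1)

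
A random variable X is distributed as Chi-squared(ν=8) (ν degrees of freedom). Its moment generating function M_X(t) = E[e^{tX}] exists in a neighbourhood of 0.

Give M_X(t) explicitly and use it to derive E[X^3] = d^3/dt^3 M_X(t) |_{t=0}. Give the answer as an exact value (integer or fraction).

E[X^3] = M^(3)(0) = 960

M_X(t) = (1 - 2*t)^(-4)
M^(3)(t) = -960/(128*t^7 - 448*t^6 + 672*t^5 - 560*t^4 + 280*t^3 - 84*t^2 + 14*t - 1)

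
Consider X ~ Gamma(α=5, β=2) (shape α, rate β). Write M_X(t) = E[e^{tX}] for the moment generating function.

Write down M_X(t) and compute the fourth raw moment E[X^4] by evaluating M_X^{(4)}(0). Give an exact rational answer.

M_X(t) = 32/(2 - t)^5
dM/dt = 160/(t^6 - 12*t^5 + 60*t^4 - 160*t^3 + 240*t^2 - 192*t + 64)
d^2M/dt^2 = -960/(t^7 - 14*t^6 + 84*t^5 - 280*t^4 + 560*t^3 - 672*t^2 + 448*t - 128)
d^3M/dt^3 = 6720/(t^8 - 16*t^7 + 112*t^6 - 448*t^5 + 1120*t^4 - 1792*t^3 + 1792*t^2 - 1024*t + 256)
d^4M/dt^4 = -53760/(t^9 - 18*t^8 + 144*t^7 - 672*t^6 + 2016*t^5 - 4032*t^4 + 5376*t^3 - 4608*t^2 + 2304*t - 512)

E[X^4] = d^4M/dt^4 |_{t=0} = 105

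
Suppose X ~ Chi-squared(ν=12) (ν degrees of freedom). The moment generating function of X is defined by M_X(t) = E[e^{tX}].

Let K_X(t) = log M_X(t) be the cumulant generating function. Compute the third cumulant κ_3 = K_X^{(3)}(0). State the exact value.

κ_3 = d^3K/dt^3 |_{t=0} = 96

M_X(t) = (1 - 2*t)^(-6)
K_X(t) = log M_X(t) = -6*log(1 - 2*t)
dK/dt = -12/(2*t - 1)
d^2K/dt^2 = 24/(4*t^2 - 4*t + 1)
d^3K/dt^3 = -96/(8*t^3 - 12*t^2 + 6*t - 1)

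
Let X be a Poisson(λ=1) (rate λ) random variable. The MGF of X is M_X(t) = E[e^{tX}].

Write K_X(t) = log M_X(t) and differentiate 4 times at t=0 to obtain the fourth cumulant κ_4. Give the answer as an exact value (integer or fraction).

κ_4 = K^(4)(0) = 1

M_X(t) = e^(e^(t) - 1)
K_X(t) = log M_X(t) = e^(t) - 1
K^(4)(t) = e^(t)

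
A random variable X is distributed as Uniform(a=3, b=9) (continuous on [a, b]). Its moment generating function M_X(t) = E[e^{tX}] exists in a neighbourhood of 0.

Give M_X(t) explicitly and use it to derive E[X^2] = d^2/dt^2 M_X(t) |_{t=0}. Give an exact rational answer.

M_X(t) = (e^(9*t) - e^(3*t))/(6*t)
M′(t) = (9*t*e^(9*t) - 3*t*e^(3*t) - e^(9*t) + e^(3*t))/(6*t^2)
M′′(t) = (81*t^2*e^(9*t) - 9*t^2*e^(3*t) - 18*t*e^(9*t) + 6*t*e^(3*t) + 2*e^(9*t) - 2*e^(3*t))/(6*t^3)

E[X^2] = M′′(0) = 39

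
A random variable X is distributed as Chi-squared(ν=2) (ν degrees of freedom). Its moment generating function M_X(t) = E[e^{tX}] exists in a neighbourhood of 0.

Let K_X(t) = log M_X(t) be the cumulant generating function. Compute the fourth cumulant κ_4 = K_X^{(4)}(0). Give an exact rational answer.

M_X(t) = 1/(1 - 2*t)
K_X(t) = log M_X(t) = -log(1 - 2*t)
dK/dt = -2/(2*t - 1)
d^2K/dt^2 = 4/(4*t^2 - 4*t + 1)
d^3K/dt^3 = -16/(8*t^3 - 12*t^2 + 6*t - 1)
d^4K/dt^4 = 96/(16*t^4 - 32*t^3 + 24*t^2 - 8*t + 1)

κ_4 = d^4K/dt^4 |_{t=0} = 96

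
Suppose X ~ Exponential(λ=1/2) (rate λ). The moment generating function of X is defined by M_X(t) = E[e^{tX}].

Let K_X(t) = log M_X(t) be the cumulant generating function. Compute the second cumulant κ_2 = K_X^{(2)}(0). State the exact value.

κ_2 = K′′(0) = 4

M_X(t) = 1/(2*(1/2 - t))
K_X(t) = log M_X(t) = -log(1/2 - t) - log(2)
K′(t) = -2/(2*t - 1)
K′′(t) = 4/(4*t^2 - 4*t + 1)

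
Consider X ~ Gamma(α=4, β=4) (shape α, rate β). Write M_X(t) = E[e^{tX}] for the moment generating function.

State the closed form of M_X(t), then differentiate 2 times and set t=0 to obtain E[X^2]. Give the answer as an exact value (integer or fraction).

M_X(t) = 256/(4 - t)^4
M′(t) = -1024/(t^5 - 20*t^4 + 160*t^3 - 640*t^2 + 1280*t - 1024)
M′′(t) = 5120/(t^6 - 24*t^5 + 240*t^4 - 1280*t^3 + 3840*t^2 - 6144*t + 4096)

E[X^2] = M′′(0) = 5/4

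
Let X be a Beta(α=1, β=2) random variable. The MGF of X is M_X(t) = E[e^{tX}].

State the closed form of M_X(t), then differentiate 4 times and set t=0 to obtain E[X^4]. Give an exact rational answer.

M_X(t) = ₁F₁(1; 3; t)
dM/dt = ₁F₁(2; 4; t)/3
d^2M/dt^2 = ₁F₁(3; 5; t)/6
d^3M/dt^3 = ₁F₁(4; 6; t)/10
d^4M/dt^4 = ₁F₁(5; 7; t)/15

E[X^4] = d^4M/dt^4 |_{t=0} = 1/15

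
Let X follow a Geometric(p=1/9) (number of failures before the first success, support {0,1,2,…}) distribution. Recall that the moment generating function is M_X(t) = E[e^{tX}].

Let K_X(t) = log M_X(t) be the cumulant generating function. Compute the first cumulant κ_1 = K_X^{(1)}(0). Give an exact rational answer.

M_X(t) = 1/(9*(1 - 8*e^(t)/9))
K_X(t) = log M_X(t) = -log(1 - 8*e^(t)/9) - 2*log(3)
dK/dt = -8*e^(t)/(8*e^(t) - 9)

κ_1 = dK/dt |_{t=0} = 8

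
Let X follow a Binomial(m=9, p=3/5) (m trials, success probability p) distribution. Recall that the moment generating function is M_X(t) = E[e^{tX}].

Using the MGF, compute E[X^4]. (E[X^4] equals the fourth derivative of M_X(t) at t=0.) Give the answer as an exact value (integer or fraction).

M_X(t) = (3*e^(t)/5 + 2/5)^9

E[X^4] = D^4[M](0) = 769959/625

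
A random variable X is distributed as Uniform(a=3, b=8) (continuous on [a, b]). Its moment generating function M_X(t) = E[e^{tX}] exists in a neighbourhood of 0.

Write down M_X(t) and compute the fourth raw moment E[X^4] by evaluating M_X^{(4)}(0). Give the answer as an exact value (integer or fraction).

M_X(t) = (e^(8*t) - e^(3*t))/(5*t)
dM/dt = (8*t*e^(8*t) - 3*t*e^(3*t) - e^(8*t) + e^(3*t))/(5*t^2)
d^2M/dt^2 = (64*t^2*e^(8*t) - 9*t^2*e^(3*t) - 16*t*e^(8*t) + 6*t*e^(3*t) + 2*e^(8*t) - 2*e^(3*t))/(5*t^3)
d^3M/dt^3 = (512*t^3*e^(8*t) - 27*t^3*e^(3*t) - 192*t^2*e^(8*t) + 27*t^2*e^(3*t) + 48*t*e^(8*t) - 18*t*e^(3*t) - 6*e^(8*t) + 6*e^(3*t))/(5*t^4)

E[X^4] = d^4M/dt^4 |_{t=0} = 1301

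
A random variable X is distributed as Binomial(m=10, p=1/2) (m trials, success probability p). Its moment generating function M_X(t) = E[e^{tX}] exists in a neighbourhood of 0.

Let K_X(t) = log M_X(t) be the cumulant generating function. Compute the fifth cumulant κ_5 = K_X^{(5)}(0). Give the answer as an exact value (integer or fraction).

κ_5 = K′′′′′(0) = 0

M_X(t) = (e^(t)/2 + 1/2)^10
K_X(t) = log M_X(t) = 10*log(e^(t)/2 + 1/2)
K′(t) = 10*e^(t)/(e^(t) + 1)
K′′(t) = 10*e^(t)/(e^(2*t) + 2*e^(t) + 1)
K′′′(t) = (-10*e^(2*t) + 10*e^(t))/(e^(3*t) + 3*e^(2*t) + 3*e^(t) + 1)
K′′′′(t) = (10*e^(3*t) - 40*e^(2*t) + 10*e^(t))/(e^(4*t) + 4*e^(3*t) + 6*e^(2*t) + 4*e^(t) + 1)
K′′′′′(t) = (-10*e^(4*t) + 110*e^(3*t) - 110*e^(2*t) + 10*e^(t))/(e^(5*t) + 5*e^(4*t) + 10*e^(3*t) + 10*e^(2*t) + 5*e^(t) + 1)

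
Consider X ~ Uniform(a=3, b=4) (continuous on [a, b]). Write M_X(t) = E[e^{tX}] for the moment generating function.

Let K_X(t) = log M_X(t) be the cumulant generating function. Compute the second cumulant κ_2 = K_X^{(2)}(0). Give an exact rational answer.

M_X(t) = (e^(4*t) - e^(3*t))/t
K_X(t) = log M_X(t) = -log(t) + log(e^(4*t) - e^(3*t))
K^(2)(t) = (-t^2*e^(t) + e^(2*t) - 2*e^(t) + 1)/(t^2*e^(2*t) - 2*t^2*e^(t) + t^2)

κ_2 = K^(2)(0) = 1/12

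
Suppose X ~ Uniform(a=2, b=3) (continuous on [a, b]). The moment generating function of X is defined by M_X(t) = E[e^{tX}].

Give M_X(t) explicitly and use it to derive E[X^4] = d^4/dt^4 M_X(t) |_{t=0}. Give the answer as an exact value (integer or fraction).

E[X^4] = d^4M/dt^4 |_{t=0} = 211/5

M_X(t) = (e^(3*t) - e^(2*t))/t
dM/dt = (3*t*e^(3*t) - 2*t*e^(2*t) - e^(3*t) + e^(2*t))/t^2
d^2M/dt^2 = (9*t^2*e^(3*t) - 4*t^2*e^(2*t) - 6*t*e^(3*t) + 4*t*e^(2*t) + 2*e^(3*t) - 2*e^(2*t))/t^3
d^3M/dt^3 = (27*t^3*e^(3*t) - 8*t^3*e^(2*t) - 27*t^2*e^(3*t) + 12*t^2*e^(2*t) + 18*t*e^(3*t) - 12*t*e^(2*t) - 6*e^(3*t) + 6*e^(2*t))/t^4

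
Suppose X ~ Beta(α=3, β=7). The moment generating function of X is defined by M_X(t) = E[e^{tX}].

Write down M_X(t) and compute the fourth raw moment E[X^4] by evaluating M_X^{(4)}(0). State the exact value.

M_X(t) = ₁F₁(3; 10; t)
M^(4)(t) = 3*₁F₁(7; 14; t)/143

E[X^4] = M^(4)(0) = 3/143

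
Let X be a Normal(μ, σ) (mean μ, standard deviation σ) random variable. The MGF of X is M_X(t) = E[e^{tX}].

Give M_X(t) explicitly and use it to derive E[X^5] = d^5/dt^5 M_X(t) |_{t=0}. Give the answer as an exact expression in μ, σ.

M_X(t) = e^(μ*t + σ^2*t^2/2)
dM/dt = μ*e^(μ*t)*e^(σ^2*t^2/2) + σ^2*t*e^(μ*t)*e^(σ^2*t^2/2)
d^2M/dt^2 = μ^2*e^(μ*t)*e^(σ^2*t^2/2) + 2*μ*σ^2*t*e^(μ*t)*e^(σ^2*t^2/2) + σ^4*t^2*e^(μ*t)*e^(σ^2*t^2/2) + σ^2*e^(μ*t)*e^(σ^2*t^2/2)

E[X^5] = d^5M/dt^5 |_{t=0} = μ*(μ^4 + 10*μ^2*σ^2 + 15*σ^4)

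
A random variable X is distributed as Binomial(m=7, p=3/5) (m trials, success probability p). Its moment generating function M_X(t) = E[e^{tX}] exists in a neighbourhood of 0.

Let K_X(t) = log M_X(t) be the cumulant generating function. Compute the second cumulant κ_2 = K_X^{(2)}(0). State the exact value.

κ_2 = d^2K/dt^2 |_{t=0} = 42/25

M_X(t) = (3*e^(t)/5 + 2/5)^7
K_X(t) = log M_X(t) = 7*log(3*e^(t)/5 + 2/5)
dK/dt = 21*e^(t)/(3*e^(t) + 2)
d^2K/dt^2 = 42*e^(t)/(9*e^(2*t) + 12*e^(t) + 4)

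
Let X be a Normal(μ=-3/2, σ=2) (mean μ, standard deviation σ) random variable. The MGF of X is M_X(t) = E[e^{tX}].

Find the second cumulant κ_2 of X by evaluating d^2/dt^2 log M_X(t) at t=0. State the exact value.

κ_2 = D^2[K](0) = 4

M_X(t) = e^(2*t^2 - 3*t/2)
K_X(t) = log M_X(t) = 2*t^2 - 3*t/2
D^2[K](t) = 4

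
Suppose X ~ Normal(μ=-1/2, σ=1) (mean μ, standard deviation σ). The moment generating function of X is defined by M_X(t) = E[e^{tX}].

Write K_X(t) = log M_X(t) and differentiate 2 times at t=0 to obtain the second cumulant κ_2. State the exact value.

κ_2 = D^2[K](0) = 1

M_X(t) = e^(t^2/2 - t/2)
K_X(t) = log M_X(t) = t^2/2 - t/2
D^2[K](t) = 1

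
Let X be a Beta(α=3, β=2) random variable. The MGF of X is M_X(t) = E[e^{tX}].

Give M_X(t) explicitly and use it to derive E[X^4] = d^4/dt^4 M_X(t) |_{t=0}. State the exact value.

E[X^4] = M^(4)(0) = 3/14

M_X(t) = ₁F₁(3; 5; t)
M^(4)(t) = 3*₁F₁(7; 9; t)/14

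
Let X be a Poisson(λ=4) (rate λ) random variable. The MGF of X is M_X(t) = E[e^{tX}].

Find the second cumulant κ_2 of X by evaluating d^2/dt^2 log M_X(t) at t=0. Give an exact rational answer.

κ_2 = D^2[K](0) = 4

M_X(t) = e^(4*e^(t) - 4)
K_X(t) = log M_X(t) = 4*e^(t) - 4
D^2[K](t) = 4*e^(t)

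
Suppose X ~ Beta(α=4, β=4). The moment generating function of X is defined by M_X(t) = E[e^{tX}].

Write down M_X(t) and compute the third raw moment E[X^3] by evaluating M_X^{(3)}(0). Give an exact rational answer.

E[X^3] = M^(3)(0) = 1/6

M_X(t) = ₁F₁(4; 8; t)
M^(3)(t) = ₁F₁(7; 11; t)/6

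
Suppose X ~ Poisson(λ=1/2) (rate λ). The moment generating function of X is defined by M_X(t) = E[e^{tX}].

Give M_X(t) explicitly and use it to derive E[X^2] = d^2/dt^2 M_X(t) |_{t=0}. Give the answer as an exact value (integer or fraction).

E[X^2] = M^(2)(0) = 3/4

M_X(t) = e^(e^(t)/2 - 1/2)
M^(2)(t) = (e^(2*t)*e^(e^(t)/2) + 2*e^(t)*e^(e^(t)/2))*e^(-1/2)/4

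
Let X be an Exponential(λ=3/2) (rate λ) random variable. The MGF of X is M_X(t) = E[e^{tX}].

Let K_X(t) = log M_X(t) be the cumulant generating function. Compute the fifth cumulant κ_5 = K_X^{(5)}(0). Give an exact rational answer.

κ_5 = D^5[K](0) = 256/81

M_X(t) = 3/(2*(3/2 - t))
K_X(t) = log M_X(t) = -log(3/2 - t) - log(2) + log(3)
D^5[K](t) = -768/(32*t^5 - 240*t^4 + 720*t^3 - 1080*t^2 + 810*t - 243)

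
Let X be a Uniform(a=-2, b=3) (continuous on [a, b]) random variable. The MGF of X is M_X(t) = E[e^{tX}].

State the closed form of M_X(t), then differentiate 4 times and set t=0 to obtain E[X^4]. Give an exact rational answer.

E[X^4] = M′′′′(0) = 11

M_X(t) = (e^(3*t) - e^(-2*t))/(5*t)
M′(t) = (3*t*e^(5*t) + 2*t - e^(5*t) + 1)*e^(-2*t)/(5*t^2)
M′′(t) = (9*t^2*e^(5*t) - 4*t^2 - 6*t*e^(5*t) - 4*t + 2*e^(5*t) - 2)*e^(-2*t)/(5*t^3)
M′′′(t) = (27*t^3*e^(5*t) + 8*t^3 - 27*t^2*e^(5*t) + 12*t^2 + 18*t*e^(5*t) + 12*t - 6*e^(5*t) + 6)*e^(-2*t)/(5*t^4)
M′′′′(t) = (81*t^4*e^(5*t) - 16*t^4 - 108*t^3*e^(5*t) - 32*t^3 + 108*t^2*e^(5*t) - 48*t^2 - 72*t*e^(5*t) - 48*t + 24*e^(5*t) - 24)*e^(-2*t)/(5*t^5)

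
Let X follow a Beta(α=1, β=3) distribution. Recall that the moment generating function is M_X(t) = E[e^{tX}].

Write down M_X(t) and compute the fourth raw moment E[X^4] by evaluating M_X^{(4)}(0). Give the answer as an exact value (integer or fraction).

M_X(t) = ₁F₁(1; 4; t)
dM/dt = ₁F₁(2; 5; t)/4
d^2M/dt^2 = ₁F₁(3; 6; t)/10
d^3M/dt^3 = ₁F₁(4; 7; t)/20
d^4M/dt^4 = ₁F₁(5; 8; t)/35

E[X^4] = d^4M/dt^4 |_{t=0} = 1/35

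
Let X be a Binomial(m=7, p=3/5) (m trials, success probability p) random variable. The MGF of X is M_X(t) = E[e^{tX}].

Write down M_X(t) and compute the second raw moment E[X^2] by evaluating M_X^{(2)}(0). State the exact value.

M_X(t) = (3*e^(t)/5 + 2/5)^7
M′(t) = 15309*e^(7*t)/78125 + 61236*e^(6*t)/78125 + 20412*e^(5*t)/15625 + 18144*e^(4*t)/15625 + 9072*e^(3*t)/15625 + 12096*e^(2*t)/78125 + 1344*e^(t)/78125
M′′(t) = 107163*e^(7*t)/78125 + 367416*e^(6*t)/78125 + 20412*e^(5*t)/3125 + 72576*e^(4*t)/15625 + 27216*e^(3*t)/15625 + 24192*e^(2*t)/78125 + 1344*e^(t)/78125

E[X^2] = M′′(0) = 483/25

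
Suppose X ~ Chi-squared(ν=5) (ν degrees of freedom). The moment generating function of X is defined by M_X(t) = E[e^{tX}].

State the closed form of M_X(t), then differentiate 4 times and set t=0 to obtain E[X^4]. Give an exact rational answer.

E[X^4] = M′′′′(0) = 3465

M_X(t) = (1 - 2*t)^(-5/2)
M′(t) = -5/(8*t^3*√(1 - 2*t) - 12*t^2*√(1 - 2*t) + 6*t*√(1 - 2*t) - √(1 - 2*t))
M′′(t) = 35/(16*t^4*√(1 - 2*t) - 32*t^3*√(1 - 2*t) + 24*t^2*√(1 - 2*t) - 8*t*√(1 - 2*t) + √(1 - 2*t))
M′′′(t) = -315/(32*t^5*√(1 - 2*t) - 80*t^4*√(1 - 2*t) + 80*t^3*√(1 - 2*t) - 40*t^2*√(1 - 2*t) + 10*t*√(1 - 2*t) - √(1 - 2*t))
M′′′′(t) = 3465/(64*t^6*√(1 - 2*t) - 192*t^5*√(1 - 2*t) + 240*t^4*√(1 - 2*t) - 160*t^3*√(1 - 2*t) + 60*t^2*√(1 - 2*t) - 12*t*√(1 - 2*t) + √(1 - 2*t))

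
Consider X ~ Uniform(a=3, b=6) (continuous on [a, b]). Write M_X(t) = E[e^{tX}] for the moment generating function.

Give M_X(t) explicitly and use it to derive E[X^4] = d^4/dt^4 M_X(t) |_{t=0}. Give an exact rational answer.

E[X^4] = D^4[M](0) = 2511/5

M_X(t) = (e^(6*t) - e^(3*t))/(3*t)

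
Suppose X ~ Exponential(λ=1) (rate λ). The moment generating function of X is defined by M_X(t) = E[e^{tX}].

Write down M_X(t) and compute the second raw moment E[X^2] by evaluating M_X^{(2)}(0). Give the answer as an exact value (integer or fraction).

M_X(t) = 1/(1 - t)
M^(2)(t) = -2/(t^3 - 3*t^2 + 3*t - 1)

E[X^2] = M^(2)(0) = 2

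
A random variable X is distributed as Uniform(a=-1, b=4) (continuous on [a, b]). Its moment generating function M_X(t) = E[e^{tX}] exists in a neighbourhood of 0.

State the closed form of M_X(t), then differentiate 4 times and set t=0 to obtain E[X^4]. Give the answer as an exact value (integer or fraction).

M_X(t) = (e^(4*t) - e^(-t))/(5*t)
M^(4)(t) = (256*t^4*e^(5*t) - t^4 - 256*t^3*e^(5*t) - 4*t^3 + 192*t^2*e^(5*t) - 12*t^2 - 96*t*e^(5*t) - 24*t + 24*e^(5*t) - 24)*e^(-t)/(5*t^5)

E[X^4] = M^(4)(0) = 41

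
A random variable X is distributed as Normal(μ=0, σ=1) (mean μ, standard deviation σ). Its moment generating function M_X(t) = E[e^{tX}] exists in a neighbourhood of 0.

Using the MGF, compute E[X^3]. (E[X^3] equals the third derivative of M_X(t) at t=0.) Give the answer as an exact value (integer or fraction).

E[X^3] = M^(3)(0) = 0

M_X(t) = e^(t^2/2)
M^(3)(t) = t^3*e^(t^2/2) + 3*t*e^(t^2/2)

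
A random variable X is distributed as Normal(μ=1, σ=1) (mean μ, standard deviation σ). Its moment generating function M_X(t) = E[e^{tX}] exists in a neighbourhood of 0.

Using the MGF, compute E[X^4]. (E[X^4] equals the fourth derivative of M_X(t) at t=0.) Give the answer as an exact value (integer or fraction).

E[X^4] = M^(4)(0) = 10

M_X(t) = e^(t^2/2 + t)
M^(4)(t) = t^4*e^(t)*e^(t^2/2) + 4*t^3*e^(t)*e^(t^2/2) + 12*t^2*e^(t)*e^(t^2/2) + 16*t*e^(t)*e^(t^2/2) + 10*e^(t)*e^(t^2/2)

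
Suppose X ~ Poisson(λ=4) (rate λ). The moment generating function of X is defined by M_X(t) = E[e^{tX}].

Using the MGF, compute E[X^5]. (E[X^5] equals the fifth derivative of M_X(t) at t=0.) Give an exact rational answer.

E[X^5] = D^5[M](0) = 5428

M_X(t) = e^(4*e^(t) - 4)
D^5[M](t) = (1024*e^(5*t)*e^(4*e^(t)) + 2560*e^(4*t)*e^(4*e^(t)) + 1600*e^(3*t)*e^(4*e^(t)) + 240*e^(2*t)*e^(4*e^(t)) + 4*e^(t)*e^(4*e^(t)))*e^(-4)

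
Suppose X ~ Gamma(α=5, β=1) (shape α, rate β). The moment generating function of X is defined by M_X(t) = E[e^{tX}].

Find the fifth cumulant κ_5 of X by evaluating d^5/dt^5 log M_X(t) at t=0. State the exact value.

M_X(t) = (1 - t)^(-5)
K_X(t) = log M_X(t) = -5*log(1 - t)
K′(t) = -5/(t - 1)
K′′(t) = 5/(t^2 - 2*t + 1)
K′′′(t) = -10/(t^3 - 3*t^2 + 3*t - 1)
K′′′′(t) = 30/(t^4 - 4*t^3 + 6*t^2 - 4*t + 1)
K′′′′′(t) = -120/(t^5 - 5*t^4 + 10*t^3 - 10*t^2 + 5*t - 1)

κ_5 = K′′′′′(0) = 120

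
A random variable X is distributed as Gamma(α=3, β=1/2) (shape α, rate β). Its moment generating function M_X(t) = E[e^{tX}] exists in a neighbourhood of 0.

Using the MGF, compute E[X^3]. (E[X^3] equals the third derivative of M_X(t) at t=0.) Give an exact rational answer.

E[X^3] = M^(3)(0) = 480

M_X(t) = 1/(8*(1/2 - t)^3)
M^(3)(t) = 480/(64*t^6 - 192*t^5 + 240*t^4 - 160*t^3 + 60*t^2 - 12*t + 1)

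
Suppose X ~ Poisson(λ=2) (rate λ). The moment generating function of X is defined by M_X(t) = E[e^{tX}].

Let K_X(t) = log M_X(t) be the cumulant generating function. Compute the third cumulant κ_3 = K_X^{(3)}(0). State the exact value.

κ_3 = K′′′(0) = 2

M_X(t) = e^(2*e^(t) - 2)
K_X(t) = log M_X(t) = 2*e^(t) - 2
K′(t) = 2*e^(t)
K′′(t) = 2*e^(t)
K′′′(t) = 2*e^(t)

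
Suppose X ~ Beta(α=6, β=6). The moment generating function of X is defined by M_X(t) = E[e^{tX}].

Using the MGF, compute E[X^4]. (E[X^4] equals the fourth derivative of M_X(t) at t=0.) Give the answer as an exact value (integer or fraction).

M_X(t) = ₁F₁(6; 12; t)
M^(4)(t) = 6*₁F₁(10; 16; t)/65

E[X^4] = M^(4)(0) = 6/65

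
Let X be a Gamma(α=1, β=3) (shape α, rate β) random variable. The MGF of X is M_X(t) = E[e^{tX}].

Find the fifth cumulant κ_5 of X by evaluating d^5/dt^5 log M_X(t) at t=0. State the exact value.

M_X(t) = 3/(3 - t)
K_X(t) = log M_X(t) = -log(3 - t) + log(3)
dK/dt = -1/(t - 3)
d^2K/dt^2 = 1/(t^2 - 6*t + 9)
d^3K/dt^3 = -2/(t^3 - 9*t^2 + 27*t - 27)
d^4K/dt^4 = 6/(t^4 - 12*t^3 + 54*t^2 - 108*t + 81)
d^5K/dt^5 = -24/(t^5 - 15*t^4 + 90*t^3 - 270*t^2 + 405*t - 243)

κ_5 = d^5K/dt^5 |_{t=0} = 8/81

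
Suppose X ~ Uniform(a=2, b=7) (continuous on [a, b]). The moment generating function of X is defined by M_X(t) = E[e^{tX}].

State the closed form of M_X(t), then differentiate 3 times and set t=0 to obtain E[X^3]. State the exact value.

E[X^3] = M′′′(0) = 477/4

M_X(t) = (e^(7*t) - e^(2*t))/(5*t)
M′(t) = (7*t*e^(7*t) - 2*t*e^(2*t) - e^(7*t) + e^(2*t))/(5*t^2)
M′′(t) = (49*t^2*e^(7*t) - 4*t^2*e^(2*t) - 14*t*e^(7*t) + 4*t*e^(2*t) + 2*e^(7*t) - 2*e^(2*t))/(5*t^3)
M′′′(t) = (343*t^3*e^(7*t) - 8*t^3*e^(2*t) - 147*t^2*e^(7*t) + 12*t^2*e^(2*t) + 42*t*e^(7*t) - 12*t*e^(2*t) - 6*e^(7*t) + 6*e^(2*t))/(5*t^4)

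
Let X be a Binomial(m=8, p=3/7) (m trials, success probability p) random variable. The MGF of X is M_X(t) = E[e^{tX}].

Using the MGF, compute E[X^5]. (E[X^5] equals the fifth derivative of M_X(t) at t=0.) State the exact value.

E[X^5] = M^(5)(0) = 3560352/2401

M_X(t) = (3*e^(t)/7 + 4/7)^8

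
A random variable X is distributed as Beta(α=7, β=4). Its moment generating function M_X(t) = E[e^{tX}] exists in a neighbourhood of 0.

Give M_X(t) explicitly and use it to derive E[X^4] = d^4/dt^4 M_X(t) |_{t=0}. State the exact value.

E[X^4] = M′′′′(0) = 30/143

M_X(t) = ₁F₁(7; 11; t)
M′(t) = 7*₁F₁(8; 12; t)/11
M′′(t) = 14*₁F₁(9; 13; t)/33
M′′′(t) = 42*₁F₁(10; 14; t)/143
M′′′′(t) = 30*₁F₁(11; 15; t)/143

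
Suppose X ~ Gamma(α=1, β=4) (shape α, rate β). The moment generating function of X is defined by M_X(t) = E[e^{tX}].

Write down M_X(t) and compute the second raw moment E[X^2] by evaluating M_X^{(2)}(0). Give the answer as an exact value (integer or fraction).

M_X(t) = 4/(4 - t)
M^(2)(t) = -8/(t^3 - 12*t^2 + 48*t - 64)

E[X^2] = M^(2)(0) = 1/8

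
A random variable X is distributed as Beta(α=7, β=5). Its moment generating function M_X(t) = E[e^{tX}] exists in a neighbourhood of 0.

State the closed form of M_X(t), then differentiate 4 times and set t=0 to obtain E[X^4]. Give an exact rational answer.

E[X^4] = d^4M/dt^4 |_{t=0} = 2/13

M_X(t) = ₁F₁(7; 12; t)
dM/dt = 7*₁F₁(8; 13; t)/12
d^2M/dt^2 = 14*₁F₁(9; 14; t)/39
d^3M/dt^3 = 3*₁F₁(10; 15; t)/13
d^4M/dt^4 = 2*₁F₁(11; 16; t)/13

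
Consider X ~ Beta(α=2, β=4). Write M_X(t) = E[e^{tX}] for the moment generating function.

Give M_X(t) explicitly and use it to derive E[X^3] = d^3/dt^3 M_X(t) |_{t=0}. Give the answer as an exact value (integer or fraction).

E[X^3] = D^3[M](0) = 1/14

M_X(t) = ₁F₁(2; 6; t)
D^3[M](t) = ₁F₁(5; 9; t)/14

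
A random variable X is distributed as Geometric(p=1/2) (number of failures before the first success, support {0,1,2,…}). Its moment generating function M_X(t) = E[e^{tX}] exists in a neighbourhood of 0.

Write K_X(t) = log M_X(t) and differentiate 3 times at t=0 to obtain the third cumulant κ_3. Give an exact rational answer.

M_X(t) = 1/(2*(1 - e^(t)/2))
K_X(t) = log M_X(t) = -log(1 - e^(t)/2) - log(2)
K^(3)(t) = (-2*e^(2*t) - 4*e^(t))/(e^(3*t) - 6*e^(2*t) + 12*e^(t) - 8)

κ_3 = K^(3)(0) = 6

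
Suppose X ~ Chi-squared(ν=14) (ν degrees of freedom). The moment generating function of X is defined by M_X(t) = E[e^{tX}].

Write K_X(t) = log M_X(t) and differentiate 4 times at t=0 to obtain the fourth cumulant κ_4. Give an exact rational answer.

κ_4 = d^4K/dt^4 |_{t=0} = 672

M_X(t) = (1 - 2*t)^(-7)
K_X(t) = log M_X(t) = -7*log(1 - 2*t)
dK/dt = -14/(2*t - 1)
d^2K/dt^2 = 28/(4*t^2 - 4*t + 1)
d^3K/dt^3 = -112/(8*t^3 - 12*t^2 + 6*t - 1)
d^4K/dt^4 = 672/(16*t^4 - 32*t^3 + 24*t^2 - 8*t + 1)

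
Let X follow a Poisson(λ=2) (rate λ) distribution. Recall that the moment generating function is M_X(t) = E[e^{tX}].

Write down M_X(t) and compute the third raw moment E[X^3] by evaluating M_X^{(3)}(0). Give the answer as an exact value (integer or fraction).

M_X(t) = e^(2*e^(t) - 2)
M^(3)(t) = (8*e^(3*t)*e^(2*e^(t)) + 12*e^(2*t)*e^(2*e^(t)) + 2*e^(t)*e^(2*e^(t)))*e^(-2)

E[X^3] = M^(3)(0) = 22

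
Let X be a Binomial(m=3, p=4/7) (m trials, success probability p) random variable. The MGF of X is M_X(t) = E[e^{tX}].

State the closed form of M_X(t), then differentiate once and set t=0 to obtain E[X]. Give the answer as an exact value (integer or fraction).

M_X(t) = (4*e^(t)/7 + 3/7)^3
M′(t) = 192*e^(3*t)/343 + 288*e^(2*t)/343 + 108*e^(t)/343

E[X] = M′(0) = 12/7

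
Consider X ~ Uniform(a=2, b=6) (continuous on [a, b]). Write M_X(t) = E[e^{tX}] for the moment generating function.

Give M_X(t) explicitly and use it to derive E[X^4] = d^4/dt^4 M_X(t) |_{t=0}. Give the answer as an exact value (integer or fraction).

E[X^4] = M′′′′(0) = 1936/5

M_X(t) = (e^(6*t) - e^(2*t))/(4*t)
M′(t) = (6*t*e^(6*t) - 2*t*e^(2*t) - e^(6*t) + e^(2*t))/(4*t^2)
M′′(t) = (18*t^2*e^(6*t) - 2*t^2*e^(2*t) - 6*t*e^(6*t) + 2*t*e^(2*t) + e^(6*t) - e^(2*t))/(2*t^3)
M′′′(t) = (108*t^3*e^(6*t) - 4*t^3*e^(2*t) - 54*t^2*e^(6*t) + 6*t^2*e^(2*t) + 18*t*e^(6*t) - 6*t*e^(2*t) - 3*e^(6*t) + 3*e^(2*t))/(2*t^4)
M′′′′(t) = (324*t^4*e^(6*t) - 4*t^4*e^(2*t) - 216*t^3*e^(6*t) + 8*t^3*e^(2*t) + 108*t^2*e^(6*t) - 12*t^2*e^(2*t) - 36*t*e^(6*t) + 12*t*e^(2*t) + 6*e^(6*t) - 6*e^(2*t))/t^5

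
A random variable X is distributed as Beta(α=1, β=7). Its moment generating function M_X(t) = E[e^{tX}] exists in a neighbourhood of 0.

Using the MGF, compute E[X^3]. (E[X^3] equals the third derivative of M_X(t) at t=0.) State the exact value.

M_X(t) = ₁F₁(1; 8; t)
dM/dt = ₁F₁(2; 9; t)/8
d^2M/dt^2 = ₁F₁(3; 10; t)/36
d^3M/dt^3 = ₁F₁(4; 11; t)/120

E[X^3] = d^3M/dt^3 |_{t=0} = 1/120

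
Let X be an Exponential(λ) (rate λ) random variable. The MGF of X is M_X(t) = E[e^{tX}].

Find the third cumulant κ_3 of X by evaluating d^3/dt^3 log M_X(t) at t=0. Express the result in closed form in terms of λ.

M_X(t) = λ/(λ - t)
K_X(t) = log M_X(t) = log(λ) - log(λ - t)
dK/dt = -1/(-λ + t)
d^2K/dt^2 = 1/(λ^2 - 2*λ*t + t^2)
d^3K/dt^3 = -2/(-λ^3 + 3*λ^2*t - 3*λ*t^2 + t^3)

κ_3 = d^3K/dt^3 |_{t=0} = 2/λ^3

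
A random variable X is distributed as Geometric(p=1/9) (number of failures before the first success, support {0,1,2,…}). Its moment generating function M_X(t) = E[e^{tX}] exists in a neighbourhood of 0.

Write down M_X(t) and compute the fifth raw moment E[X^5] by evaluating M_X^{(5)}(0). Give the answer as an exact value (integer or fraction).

E[X^5] = M′′′′′(0) = 4993928

M_X(t) = 1/(9*(1 - 8*e^(t)/9))
M′(t) = 8*e^(t)/(64*e^(2*t) - 144*e^(t) + 81)
M′′(t) = (-64*e^(2*t) - 72*e^(t))/(512*e^(3*t) - 1728*e^(2*t) + 1944*e^(t) - 729)
M′′′(t) = (512*e^(3*t) + 2304*e^(2*t) + 648*e^(t))/(4096*e^(4*t) - 18432*e^(3*t) + 31104*e^(2*t) - 23328*e^(t) + 6561)
M′′′′(t) = (-4096*e^(4*t) - 50688*e^(3*t) - 57024*e^(2*t) - 5832*e^(t))/(32768*e^(5*t) - 184320*e^(4*t) + 414720*e^(3*t) - 466560*e^(2*t) + 262440*e^(t) - 59049)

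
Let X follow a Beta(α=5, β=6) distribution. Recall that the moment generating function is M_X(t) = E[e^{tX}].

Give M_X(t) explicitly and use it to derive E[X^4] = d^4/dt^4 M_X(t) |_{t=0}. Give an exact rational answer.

M_X(t) = ₁F₁(5; 11; t)
M^(4)(t) = 10*₁F₁(9; 15; t)/143

E[X^4] = M^(4)(0) = 10/143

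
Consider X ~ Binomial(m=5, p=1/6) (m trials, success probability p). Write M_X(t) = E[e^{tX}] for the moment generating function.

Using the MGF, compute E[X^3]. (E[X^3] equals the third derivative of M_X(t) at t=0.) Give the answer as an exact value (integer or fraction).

M_X(t) = (e^(t)/6 + 5/6)^5
M′(t) = 5*e^(5*t)/7776 + 25*e^(4*t)/1944 + 125*e^(3*t)/1296 + 625*e^(2*t)/1944 + 3125*e^(t)/7776
M′′(t) = 25*e^(5*t)/7776 + 25*e^(4*t)/486 + 125*e^(3*t)/432 + 625*e^(2*t)/972 + 3125*e^(t)/7776
M′′′(t) = 125*e^(5*t)/7776 + 50*e^(4*t)/243 + 125*e^(3*t)/144 + 625*e^(2*t)/486 + 3125*e^(t)/7776

E[X^3] = M′′′(0) = 25/9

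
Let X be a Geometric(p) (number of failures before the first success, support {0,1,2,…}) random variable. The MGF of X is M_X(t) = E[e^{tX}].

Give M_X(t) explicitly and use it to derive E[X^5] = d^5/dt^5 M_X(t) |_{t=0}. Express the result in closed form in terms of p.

E[X^5] = D^5[M](0) = -1 + 31/p - 180/p^2 + 390/p^3 - 360/p^4 + 120/p^5

M_X(t) = p/(-(1 - p)*e^(t) + 1)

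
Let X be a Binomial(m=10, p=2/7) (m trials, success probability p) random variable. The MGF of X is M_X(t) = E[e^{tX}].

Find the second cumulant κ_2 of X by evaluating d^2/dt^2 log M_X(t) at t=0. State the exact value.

κ_2 = K′′(0) = 100/49

M_X(t) = (2*e^(t)/7 + 5/7)^10
K_X(t) = log M_X(t) = 10*log(2*e^(t)/7 + 5/7)
K′(t) = 20*e^(t)/(2*e^(t) + 5)
K′′(t) = 100*e^(t)/(4*e^(2*t) + 20*e^(t) + 25)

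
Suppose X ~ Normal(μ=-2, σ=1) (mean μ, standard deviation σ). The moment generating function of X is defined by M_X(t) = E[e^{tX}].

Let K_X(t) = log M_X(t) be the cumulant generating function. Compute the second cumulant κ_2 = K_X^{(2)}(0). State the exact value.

κ_2 = K^(2)(0) = 1

M_X(t) = e^(t^2/2 - 2*t)
K_X(t) = log M_X(t) = t^2/2 - 2*t
K^(2)(t) = 1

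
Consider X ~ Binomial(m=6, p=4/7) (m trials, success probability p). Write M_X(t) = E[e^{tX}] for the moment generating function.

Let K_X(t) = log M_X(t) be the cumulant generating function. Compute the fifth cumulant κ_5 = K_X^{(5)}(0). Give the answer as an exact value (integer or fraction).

κ_5 = d^5K/dt^5 |_{t=0} = 6840/16807

M_X(t) = (4*e^(t)/7 + 3/7)^6
K_X(t) = log M_X(t) = 6*log(4*e^(t)/7 + 3/7)
dK/dt = 24*e^(t)/(4*e^(t) + 3)
d^2K/dt^2 = 72*e^(t)/(16*e^(2*t) + 24*e^(t) + 9)
d^3K/dt^3 = (-288*e^(2*t) + 216*e^(t))/(64*e^(3*t) + 144*e^(2*t) + 108*e^(t) + 27)
d^4K/dt^4 = (1152*e^(3*t) - 3456*e^(2*t) + 648*e^(t))/(256*e^(4*t) + 768*e^(3*t) + 864*e^(2*t) + 432*e^(t) + 81)
d^5K/dt^5 = (-4608*e^(4*t) + 38016*e^(3*t) - 28512*e^(2*t) + 1944*e^(t))/(1024*e^(5*t) + 3840*e^(4*t) + 5760*e^(3*t) + 4320*e^(2*t) + 1620*e^(t) + 243)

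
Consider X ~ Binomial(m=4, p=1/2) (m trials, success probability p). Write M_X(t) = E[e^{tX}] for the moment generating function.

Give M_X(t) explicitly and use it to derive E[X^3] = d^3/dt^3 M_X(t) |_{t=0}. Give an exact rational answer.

E[X^3] = M′′′(0) = 14

M_X(t) = (e^(t)/2 + 1/2)^4
M′(t) = e^(4*t)/4 + 3*e^(3*t)/4 + 3*e^(2*t)/4 + e^(t)/4
M′′(t) = e^(4*t) + 9*e^(3*t)/4 + 3*e^(2*t)/2 + e^(t)/4
M′′′(t) = 4*e^(4*t) + 27*e^(3*t)/4 + 3*e^(2*t) + e^(t)/4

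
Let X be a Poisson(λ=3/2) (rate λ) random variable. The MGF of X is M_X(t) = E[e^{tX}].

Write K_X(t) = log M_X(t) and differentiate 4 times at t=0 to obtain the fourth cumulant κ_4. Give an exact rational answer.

M_X(t) = e^(3*e^(t)/2 - 3/2)
K_X(t) = log M_X(t) = 3*e^(t)/2 - 3/2
K′(t) = 3*e^(t)/2
K′′(t) = 3*e^(t)/2
K′′′(t) = 3*e^(t)/2
K′′′′(t) = 3*e^(t)/2

κ_4 = K′′′′(0) = 3/2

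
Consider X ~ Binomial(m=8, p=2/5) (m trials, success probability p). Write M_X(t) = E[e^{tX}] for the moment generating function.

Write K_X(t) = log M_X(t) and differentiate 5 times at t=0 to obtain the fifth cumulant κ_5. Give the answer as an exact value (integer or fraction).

M_X(t) = (2*e^(t)/5 + 3/5)^8
K_X(t) = log M_X(t) = 8*log(2*e^(t)/5 + 3/5)
K^(5)(t) = (-384*e^(4*t) + 6336*e^(3*t) - 9504*e^(2*t) + 1296*e^(t))/(32*e^(5*t) + 240*e^(4*t) + 720*e^(3*t) + 1080*e^(2*t) + 810*e^(t) + 243)

κ_5 = K^(5)(0) = -2256/3125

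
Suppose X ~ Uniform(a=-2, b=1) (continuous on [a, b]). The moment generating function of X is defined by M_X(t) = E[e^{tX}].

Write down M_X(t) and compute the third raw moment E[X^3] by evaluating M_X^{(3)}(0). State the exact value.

M_X(t) = (e^(t) - e^(-2*t))/(3*t)
dM/dt = (t*e^(3*t) + 2*t - e^(3*t) + 1)*e^(-2*t)/(3*t^2)
d^2M/dt^2 = (t^2*e^(3*t) - 4*t^2 - 2*t*e^(3*t) - 4*t + 2*e^(3*t) - 2)*e^(-2*t)/(3*t^3)
d^3M/dt^3 = (t^3*e^(3*t) + 8*t^3 - 3*t^2*e^(3*t) + 12*t^2 + 6*t*e^(3*t) + 12*t - 6*e^(3*t) + 6)*e^(-2*t)/(3*t^4)

E[X^3] = d^3M/dt^3 |_{t=0} = -5/4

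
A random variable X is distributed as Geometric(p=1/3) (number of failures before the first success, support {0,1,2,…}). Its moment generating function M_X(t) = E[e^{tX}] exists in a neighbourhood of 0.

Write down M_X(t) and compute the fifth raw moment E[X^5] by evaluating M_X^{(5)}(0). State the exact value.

E[X^5] = d^5M/dt^5 |_{t=0} = 9002

M_X(t) = 1/(3*(1 - 2*e^(t)/3))
dM/dt = 2*e^(t)/(4*e^(2*t) - 12*e^(t) + 9)
d^2M/dt^2 = (-4*e^(2*t) - 6*e^(t))/(8*e^(3*t) - 36*e^(2*t) + 54*e^(t) - 27)
d^3M/dt^3 = (8*e^(3*t) + 48*e^(2*t) + 18*e^(t))/(16*e^(4*t) - 96*e^(3*t) + 216*e^(2*t) - 216*e^(t) + 81)
d^4M/dt^4 = (-16*e^(4*t) - 264*e^(3*t) - 396*e^(2*t) - 54*e^(t))/(32*e^(5*t) - 240*e^(4*t) + 720*e^(3*t) - 1080*e^(2*t) + 810*e^(t) - 243)
d^5M/dt^5 = (32*e^(5*t) + 1248*e^(4*t) + 4752*e^(3*t) + 2808*e^(2*t) + 162*e^(t))/(64*e^(6*t) - 576*e^(5*t) + 2160*e^(4*t) - 4320*e^(3*t) + 4860*e^(2*t) - 2916*e^(t) + 729)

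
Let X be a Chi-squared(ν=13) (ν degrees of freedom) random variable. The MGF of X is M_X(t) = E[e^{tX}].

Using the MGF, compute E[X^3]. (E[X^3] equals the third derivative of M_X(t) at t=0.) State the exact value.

M_X(t) = (1 - 2*t)^(-13/2)
M′(t) = -13/(128*t^7*√(1 - 2*t) - 448*t^6*√(1 - 2*t) + 672*t^5*√(1 - 2*t) - 560*t^4*√(1 - 2*t) + 280*t^3*√(1 - 2*t) - 84*t^2*√(1 - 2*t) + 14*t*√(1 - 2*t) - √(1 - 2*t))

E[X^3] = M′′′(0) = 3315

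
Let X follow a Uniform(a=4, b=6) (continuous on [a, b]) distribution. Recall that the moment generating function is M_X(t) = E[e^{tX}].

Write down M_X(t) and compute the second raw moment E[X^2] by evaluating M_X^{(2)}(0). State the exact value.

M_X(t) = (e^(6*t) - e^(4*t))/(2*t)
dM/dt = (6*t*e^(6*t) - 4*t*e^(4*t) - e^(6*t) + e^(4*t))/(2*t^2)
d^2M/dt^2 = (18*t^2*e^(6*t) - 8*t^2*e^(4*t) - 6*t*e^(6*t) + 4*t*e^(4*t) + e^(6*t) - e^(4*t))/t^3

E[X^2] = d^2M/dt^2 |_{t=0} = 76/3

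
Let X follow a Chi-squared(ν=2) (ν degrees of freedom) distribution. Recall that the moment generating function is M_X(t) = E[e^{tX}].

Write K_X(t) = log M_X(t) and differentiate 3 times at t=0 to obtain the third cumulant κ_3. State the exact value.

κ_3 = K^(3)(0) = 16

M_X(t) = 1/(1 - 2*t)
K_X(t) = log M_X(t) = -log(1 - 2*t)
K^(3)(t) = -16/(8*t^3 - 12*t^2 + 6*t - 1)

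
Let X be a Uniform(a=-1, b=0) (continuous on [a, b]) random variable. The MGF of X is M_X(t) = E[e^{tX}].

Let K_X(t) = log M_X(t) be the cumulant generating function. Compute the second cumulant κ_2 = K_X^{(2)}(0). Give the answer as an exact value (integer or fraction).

M_X(t) = (1 - e^(-t))/t
K_X(t) = log M_X(t) = -log(t) + log(1 - e^(-t))
K^(2)(t) = (-t^2*e^(t) + e^(2*t) - 2*e^(t) + 1)/(t^2*e^(2*t) - 2*t^2*e^(t) + t^2)

κ_2 = K^(2)(0) = 1/12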